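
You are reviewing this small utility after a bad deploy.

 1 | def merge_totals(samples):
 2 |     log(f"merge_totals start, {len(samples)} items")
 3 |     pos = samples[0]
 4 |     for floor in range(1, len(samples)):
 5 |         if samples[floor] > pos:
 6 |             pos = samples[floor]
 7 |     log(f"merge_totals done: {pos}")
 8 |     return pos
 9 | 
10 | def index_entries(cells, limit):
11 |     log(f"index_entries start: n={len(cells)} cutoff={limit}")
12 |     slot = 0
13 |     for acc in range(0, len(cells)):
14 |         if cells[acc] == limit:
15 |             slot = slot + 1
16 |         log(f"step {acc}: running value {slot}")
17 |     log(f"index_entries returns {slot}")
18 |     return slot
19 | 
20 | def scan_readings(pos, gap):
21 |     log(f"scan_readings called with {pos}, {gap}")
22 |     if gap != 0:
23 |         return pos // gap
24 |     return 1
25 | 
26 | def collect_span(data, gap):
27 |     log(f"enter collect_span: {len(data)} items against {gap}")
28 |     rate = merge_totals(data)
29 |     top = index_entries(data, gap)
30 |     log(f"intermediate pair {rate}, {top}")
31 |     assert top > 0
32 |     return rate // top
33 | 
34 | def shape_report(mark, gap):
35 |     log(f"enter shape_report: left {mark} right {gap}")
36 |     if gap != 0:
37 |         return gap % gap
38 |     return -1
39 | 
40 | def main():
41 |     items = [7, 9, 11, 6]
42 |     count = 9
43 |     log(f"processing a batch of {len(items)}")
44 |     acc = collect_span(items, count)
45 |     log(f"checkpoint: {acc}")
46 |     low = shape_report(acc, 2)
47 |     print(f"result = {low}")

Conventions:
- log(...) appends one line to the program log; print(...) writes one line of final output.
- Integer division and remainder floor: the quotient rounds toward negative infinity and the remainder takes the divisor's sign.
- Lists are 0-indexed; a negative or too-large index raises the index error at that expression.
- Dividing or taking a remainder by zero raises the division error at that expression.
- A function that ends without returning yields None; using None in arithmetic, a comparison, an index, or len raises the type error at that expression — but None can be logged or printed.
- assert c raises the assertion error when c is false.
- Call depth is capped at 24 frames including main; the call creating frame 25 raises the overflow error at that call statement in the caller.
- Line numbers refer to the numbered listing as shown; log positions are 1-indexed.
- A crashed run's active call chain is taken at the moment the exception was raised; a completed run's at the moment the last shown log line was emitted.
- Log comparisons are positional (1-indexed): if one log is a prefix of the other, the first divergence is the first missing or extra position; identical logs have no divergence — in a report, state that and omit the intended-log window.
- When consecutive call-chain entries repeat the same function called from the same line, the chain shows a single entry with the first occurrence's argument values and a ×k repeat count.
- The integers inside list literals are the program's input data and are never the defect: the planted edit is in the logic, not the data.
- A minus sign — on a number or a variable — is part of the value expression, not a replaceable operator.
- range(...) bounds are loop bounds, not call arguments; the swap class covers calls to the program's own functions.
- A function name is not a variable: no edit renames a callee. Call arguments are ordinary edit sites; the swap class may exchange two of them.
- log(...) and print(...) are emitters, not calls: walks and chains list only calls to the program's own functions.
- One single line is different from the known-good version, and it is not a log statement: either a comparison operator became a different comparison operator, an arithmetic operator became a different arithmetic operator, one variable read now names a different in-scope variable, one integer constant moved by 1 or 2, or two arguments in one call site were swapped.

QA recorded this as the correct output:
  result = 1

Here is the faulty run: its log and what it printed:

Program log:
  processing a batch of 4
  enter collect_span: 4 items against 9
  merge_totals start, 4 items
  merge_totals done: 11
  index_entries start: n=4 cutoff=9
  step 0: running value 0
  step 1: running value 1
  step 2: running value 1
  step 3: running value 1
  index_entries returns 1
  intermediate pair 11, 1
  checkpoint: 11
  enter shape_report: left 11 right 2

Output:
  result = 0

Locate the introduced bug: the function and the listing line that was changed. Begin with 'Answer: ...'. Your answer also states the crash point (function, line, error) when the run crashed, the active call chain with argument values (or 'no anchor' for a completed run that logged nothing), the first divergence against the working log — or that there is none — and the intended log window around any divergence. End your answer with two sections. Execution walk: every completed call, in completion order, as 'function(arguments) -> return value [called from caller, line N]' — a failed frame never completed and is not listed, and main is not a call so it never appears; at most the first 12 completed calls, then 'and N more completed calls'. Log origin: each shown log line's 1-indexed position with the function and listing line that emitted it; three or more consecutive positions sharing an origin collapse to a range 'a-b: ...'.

Answer: the defect is in shape_report at line 37.
Core observation: Every logged value matches the working version; the printed result is what differs.
Call chain: main -> shape_report(11, 2) (called at line 46).
First divergence: none (the log streams are identical).
Execution walk:
  merge_totals([7, 9, 11, 6]) -> 11  [called from collect_span, line 28]
  index_entries([7, 9, 11, 6], 9) -> 1  [called from collect_span, line 29]
  collect_span([7, 9, 11, 6], 9) -> 11  [called from main, line 44]
  shape_report(11, 2) -> 0  [called from main, line 46]
Log line origins:
  1 — main, line 43
  2 — collect_span, line 27
  3 — merge_totals, line 2
  4 — merge_totals, line 7
  5 — index_entries, line 11
  6-9 — index_entries, line 16
  10 — index_entries, line 17
  11 — collect_span, line 30
  12 — main, line 45
  13 — shape_report, line 35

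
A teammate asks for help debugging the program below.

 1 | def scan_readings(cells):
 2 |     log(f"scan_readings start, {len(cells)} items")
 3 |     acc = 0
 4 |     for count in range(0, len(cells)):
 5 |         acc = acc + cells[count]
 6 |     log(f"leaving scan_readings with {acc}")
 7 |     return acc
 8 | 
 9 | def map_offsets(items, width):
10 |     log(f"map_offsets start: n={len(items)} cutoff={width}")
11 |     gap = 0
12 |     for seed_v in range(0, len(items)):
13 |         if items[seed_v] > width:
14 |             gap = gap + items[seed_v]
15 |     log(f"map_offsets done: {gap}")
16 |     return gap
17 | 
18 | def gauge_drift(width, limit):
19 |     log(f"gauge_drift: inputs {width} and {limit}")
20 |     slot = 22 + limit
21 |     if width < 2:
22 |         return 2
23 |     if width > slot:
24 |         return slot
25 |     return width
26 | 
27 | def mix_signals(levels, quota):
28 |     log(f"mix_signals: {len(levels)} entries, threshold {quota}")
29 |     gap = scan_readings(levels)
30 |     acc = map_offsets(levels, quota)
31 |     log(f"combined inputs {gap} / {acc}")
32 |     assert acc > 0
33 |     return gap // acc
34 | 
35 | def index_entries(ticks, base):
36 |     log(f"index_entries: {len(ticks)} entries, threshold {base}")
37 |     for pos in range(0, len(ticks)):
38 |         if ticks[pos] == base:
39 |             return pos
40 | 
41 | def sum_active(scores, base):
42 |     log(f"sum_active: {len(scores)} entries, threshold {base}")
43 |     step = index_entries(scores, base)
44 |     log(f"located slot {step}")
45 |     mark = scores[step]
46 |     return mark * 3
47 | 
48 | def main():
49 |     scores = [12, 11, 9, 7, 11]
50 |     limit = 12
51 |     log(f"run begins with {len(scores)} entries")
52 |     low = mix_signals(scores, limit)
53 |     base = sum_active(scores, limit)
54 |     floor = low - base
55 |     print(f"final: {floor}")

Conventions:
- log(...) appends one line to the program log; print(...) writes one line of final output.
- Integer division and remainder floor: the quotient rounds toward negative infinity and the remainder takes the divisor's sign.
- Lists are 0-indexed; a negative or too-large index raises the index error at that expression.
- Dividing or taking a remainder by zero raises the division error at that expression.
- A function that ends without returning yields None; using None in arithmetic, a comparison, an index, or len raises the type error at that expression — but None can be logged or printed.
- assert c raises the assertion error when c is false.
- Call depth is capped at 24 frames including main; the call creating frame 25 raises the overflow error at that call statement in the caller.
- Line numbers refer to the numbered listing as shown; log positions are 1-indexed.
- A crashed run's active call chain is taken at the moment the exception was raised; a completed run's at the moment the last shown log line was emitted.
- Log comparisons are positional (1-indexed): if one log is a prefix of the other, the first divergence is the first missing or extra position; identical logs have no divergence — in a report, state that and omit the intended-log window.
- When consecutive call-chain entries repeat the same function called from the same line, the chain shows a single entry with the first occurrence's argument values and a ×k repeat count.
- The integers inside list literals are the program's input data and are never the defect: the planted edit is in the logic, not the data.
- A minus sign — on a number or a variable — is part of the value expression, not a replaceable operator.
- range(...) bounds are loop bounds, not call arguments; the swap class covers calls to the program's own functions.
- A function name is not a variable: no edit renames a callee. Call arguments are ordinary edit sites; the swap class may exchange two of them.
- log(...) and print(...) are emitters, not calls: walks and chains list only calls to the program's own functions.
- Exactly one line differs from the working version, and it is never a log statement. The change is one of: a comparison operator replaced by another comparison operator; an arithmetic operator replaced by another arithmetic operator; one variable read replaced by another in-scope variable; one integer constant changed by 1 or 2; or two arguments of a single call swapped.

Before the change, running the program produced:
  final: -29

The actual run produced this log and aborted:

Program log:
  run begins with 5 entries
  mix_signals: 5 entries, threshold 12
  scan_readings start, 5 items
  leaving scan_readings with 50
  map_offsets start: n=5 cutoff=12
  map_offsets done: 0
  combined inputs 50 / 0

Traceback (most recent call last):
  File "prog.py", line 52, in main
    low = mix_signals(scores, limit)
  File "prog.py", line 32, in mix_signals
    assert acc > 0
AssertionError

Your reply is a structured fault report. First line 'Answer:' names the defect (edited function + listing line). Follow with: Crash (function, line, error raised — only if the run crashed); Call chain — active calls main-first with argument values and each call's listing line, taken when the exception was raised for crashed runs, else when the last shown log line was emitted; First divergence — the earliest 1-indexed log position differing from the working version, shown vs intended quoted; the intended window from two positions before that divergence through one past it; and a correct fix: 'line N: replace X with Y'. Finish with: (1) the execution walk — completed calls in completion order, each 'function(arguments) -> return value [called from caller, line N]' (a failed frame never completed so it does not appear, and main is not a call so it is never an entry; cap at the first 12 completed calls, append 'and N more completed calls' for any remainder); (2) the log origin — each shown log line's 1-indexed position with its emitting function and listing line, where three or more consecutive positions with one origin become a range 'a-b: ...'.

Answer: the defect is in main at line 50.
Key fact: Log line 2 is where behavior first shows: 'mix_signals: 5 entries, threshold 12' appears instead of 'mix_signals: 5 entries, threshold 11'.
Crash: mix_signals, line 32, AssertionError.
Call chain: main -> mix_signals([12, 11, 9, 7, 11], 12) (called at line 52).
First divergence: at position 2 the run shows 'mix_signals: 5 entries, threshold 12' where the working version logs 'mix_signals: 5 entries, threshold 11'.
Intended log window:
  1: run begins with 5 entries
  2: mix_signals: 5 entries, threshold 11
  3: scan_readings start, 5 items
Execution walk:
  scan_readings([12, 11, 9, 7, 11]) -> 50  [called from mix_signals, line 29]
  map_offsets([12, 11, 9, 7, 11], 12) -> 0  [called from mix_signals, line 30]
Log line origins:
  1 — main, line 51
  2 — mix_signals, line 28
  3 — scan_readings, line 2
  4 — scan_readings, line 6
  5 — map_offsets, line 10
  6 — map_offsets, line 15
  7 — mix_signals, line 31
A correct fix: line 50: replace `12` with `11`.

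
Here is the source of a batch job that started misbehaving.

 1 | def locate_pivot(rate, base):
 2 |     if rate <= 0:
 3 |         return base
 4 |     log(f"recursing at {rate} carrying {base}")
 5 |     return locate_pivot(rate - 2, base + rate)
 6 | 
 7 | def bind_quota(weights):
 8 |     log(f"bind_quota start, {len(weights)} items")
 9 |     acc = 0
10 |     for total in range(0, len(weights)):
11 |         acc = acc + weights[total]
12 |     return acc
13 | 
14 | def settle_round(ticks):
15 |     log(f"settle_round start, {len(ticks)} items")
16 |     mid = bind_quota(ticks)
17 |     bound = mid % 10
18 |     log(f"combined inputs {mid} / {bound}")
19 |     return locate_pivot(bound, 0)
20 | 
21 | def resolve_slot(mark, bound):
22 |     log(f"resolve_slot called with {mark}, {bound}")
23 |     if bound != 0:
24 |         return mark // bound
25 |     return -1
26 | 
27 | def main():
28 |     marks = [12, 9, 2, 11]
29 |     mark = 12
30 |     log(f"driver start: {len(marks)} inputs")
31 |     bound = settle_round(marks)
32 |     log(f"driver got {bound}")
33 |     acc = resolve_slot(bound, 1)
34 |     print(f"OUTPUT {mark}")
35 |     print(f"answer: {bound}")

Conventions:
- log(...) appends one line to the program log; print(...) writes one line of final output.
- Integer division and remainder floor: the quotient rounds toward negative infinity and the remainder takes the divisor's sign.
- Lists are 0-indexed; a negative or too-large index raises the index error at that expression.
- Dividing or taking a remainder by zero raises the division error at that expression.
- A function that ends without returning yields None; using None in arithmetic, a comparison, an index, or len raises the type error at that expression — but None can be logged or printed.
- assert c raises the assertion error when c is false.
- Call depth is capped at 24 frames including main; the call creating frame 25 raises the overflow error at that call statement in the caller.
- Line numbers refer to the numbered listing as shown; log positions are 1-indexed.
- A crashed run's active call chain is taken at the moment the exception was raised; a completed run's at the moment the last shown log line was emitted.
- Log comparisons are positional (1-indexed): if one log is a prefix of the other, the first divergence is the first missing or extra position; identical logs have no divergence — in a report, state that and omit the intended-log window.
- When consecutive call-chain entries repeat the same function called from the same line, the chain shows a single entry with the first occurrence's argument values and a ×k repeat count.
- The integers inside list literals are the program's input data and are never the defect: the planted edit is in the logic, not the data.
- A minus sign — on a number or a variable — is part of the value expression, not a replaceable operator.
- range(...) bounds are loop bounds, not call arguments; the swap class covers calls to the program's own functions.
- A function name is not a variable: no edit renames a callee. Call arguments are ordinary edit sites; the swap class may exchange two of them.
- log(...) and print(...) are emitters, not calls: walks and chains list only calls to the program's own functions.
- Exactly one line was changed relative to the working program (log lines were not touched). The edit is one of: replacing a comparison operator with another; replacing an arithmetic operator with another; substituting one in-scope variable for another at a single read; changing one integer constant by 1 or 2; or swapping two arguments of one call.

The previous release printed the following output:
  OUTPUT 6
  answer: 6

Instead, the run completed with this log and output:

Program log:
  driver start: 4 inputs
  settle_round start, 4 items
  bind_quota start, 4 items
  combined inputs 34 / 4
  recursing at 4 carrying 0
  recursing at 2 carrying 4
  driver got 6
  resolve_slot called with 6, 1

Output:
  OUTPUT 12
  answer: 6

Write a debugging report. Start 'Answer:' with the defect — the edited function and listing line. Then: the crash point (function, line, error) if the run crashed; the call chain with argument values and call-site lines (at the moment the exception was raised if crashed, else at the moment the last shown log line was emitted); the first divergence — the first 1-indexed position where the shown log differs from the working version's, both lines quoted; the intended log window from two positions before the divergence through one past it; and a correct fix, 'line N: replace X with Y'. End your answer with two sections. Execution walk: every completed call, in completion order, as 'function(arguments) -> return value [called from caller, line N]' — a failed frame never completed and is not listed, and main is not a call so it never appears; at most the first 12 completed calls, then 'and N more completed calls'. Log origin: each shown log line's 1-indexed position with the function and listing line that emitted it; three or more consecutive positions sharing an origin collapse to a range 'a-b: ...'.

Answer: the defect is in main at line 34.
The tell: The two runs log identically and part ways only at the printed values.
Call chain: main -> resolve_slot(6, 1) (called at line 33).
First divergence: none; the two logs match at every position.
Execution walk:
  bind_quota([12, 9, 2, 11]) -> 34  [called from settle_round, line 16]
  locate_pivot(0, 6) -> 6  [called from locate_pivot, line 5]
  locate_pivot(2, 4) -> 6  [called from locate_pivot, line 5]
  locate_pivot(4, 0) -> 6  [called from settle_round, line 19]
  settle_round([12, 9, 2, 11]) -> 6  [called from main, line 31]
  resolve_slot(6, 1) -> 6  [called from main, line 33]
Log origin:
  1 — main, line 30
  2 — settle_round, line 15
  3 — bind_quota, line 8
  4 — settle_round, line 18
  5 — locate_pivot, line 4
  6 — locate_pivot, line 4
  7 — main, line 32
  8 — resolve_slot, line 22
A correct fix: line 34: replace `mark` with `acc`.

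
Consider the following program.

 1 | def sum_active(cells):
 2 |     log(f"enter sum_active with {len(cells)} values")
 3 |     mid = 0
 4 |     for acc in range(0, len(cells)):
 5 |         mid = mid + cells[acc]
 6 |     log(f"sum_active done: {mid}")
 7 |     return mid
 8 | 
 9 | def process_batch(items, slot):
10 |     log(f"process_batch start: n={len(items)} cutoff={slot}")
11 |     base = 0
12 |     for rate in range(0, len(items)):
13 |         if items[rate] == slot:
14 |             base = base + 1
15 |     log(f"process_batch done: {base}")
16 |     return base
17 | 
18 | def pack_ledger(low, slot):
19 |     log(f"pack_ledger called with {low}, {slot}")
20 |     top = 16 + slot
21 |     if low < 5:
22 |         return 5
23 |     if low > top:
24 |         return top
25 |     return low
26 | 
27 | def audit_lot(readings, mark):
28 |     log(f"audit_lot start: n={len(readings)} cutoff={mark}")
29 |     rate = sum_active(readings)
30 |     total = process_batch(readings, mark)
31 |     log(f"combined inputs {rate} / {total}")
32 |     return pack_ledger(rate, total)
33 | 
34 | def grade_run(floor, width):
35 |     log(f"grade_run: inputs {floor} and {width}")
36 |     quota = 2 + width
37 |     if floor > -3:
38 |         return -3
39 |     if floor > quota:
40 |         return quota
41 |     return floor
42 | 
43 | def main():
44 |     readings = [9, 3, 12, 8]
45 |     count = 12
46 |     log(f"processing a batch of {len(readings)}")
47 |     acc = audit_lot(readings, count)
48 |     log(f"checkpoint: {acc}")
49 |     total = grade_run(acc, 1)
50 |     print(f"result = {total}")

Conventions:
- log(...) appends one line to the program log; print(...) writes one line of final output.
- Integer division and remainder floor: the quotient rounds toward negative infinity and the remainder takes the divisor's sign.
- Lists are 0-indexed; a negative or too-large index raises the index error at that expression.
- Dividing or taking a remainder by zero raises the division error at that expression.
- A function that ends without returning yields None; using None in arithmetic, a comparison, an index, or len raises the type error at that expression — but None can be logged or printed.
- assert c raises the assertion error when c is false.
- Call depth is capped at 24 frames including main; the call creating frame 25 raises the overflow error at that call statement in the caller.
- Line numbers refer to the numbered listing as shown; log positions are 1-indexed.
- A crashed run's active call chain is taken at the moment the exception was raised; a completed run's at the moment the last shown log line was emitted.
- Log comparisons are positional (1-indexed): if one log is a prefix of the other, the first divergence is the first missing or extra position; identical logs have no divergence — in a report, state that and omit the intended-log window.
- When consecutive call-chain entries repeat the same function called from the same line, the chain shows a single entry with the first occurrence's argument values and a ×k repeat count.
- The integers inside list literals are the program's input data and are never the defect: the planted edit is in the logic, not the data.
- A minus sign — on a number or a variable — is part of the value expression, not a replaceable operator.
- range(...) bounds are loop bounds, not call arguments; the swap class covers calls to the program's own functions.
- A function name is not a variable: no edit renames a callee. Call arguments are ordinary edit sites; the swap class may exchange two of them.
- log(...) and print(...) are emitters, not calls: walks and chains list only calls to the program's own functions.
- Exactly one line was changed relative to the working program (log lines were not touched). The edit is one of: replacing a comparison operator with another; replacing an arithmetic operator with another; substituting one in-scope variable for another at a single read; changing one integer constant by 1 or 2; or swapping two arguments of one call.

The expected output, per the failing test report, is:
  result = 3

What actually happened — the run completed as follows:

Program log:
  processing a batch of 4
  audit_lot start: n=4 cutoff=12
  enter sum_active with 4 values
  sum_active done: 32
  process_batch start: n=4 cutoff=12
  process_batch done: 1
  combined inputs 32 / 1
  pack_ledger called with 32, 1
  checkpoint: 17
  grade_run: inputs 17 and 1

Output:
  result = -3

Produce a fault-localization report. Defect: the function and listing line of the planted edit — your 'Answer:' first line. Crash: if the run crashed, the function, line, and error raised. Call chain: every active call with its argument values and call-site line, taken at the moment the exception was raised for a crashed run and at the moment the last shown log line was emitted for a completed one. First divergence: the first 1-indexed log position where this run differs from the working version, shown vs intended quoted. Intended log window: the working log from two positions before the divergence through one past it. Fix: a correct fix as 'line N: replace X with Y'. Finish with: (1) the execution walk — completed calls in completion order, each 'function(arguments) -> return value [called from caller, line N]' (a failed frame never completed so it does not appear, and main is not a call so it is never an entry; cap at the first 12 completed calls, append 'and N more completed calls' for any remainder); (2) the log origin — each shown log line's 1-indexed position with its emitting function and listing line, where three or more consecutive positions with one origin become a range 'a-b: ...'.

Answer: the defect is in grade_run at line 37.
Core observation: The two runs log identically and part ways only at the printed values.
Call chain: main -> grade_run(17, 1) (called at line 49).
First divergence: none (the log streams are identical).
Execution walk:
  sum_active([9, 3, 12, 8]) -> 32  [called from audit_lot, line 29]
  process_batch([9, 3, 12, 8], 12) -> 1  [called from audit_lot, line 30]
  pack_ledger(32, 1) -> 17  [called from audit_lot, line 32]
  audit_lot([9, 3, 12, 8], 12) -> 17  [called from main, line 47]
  grade_run(17, 1) -> -3  [called from main, line 49]
Origin of each log line:
  1: from main, line 46
  2: from audit_lot, line 28
  3: from sum_active, line 2
  4: from sum_active, line 6
  5: from process_batch, line 10
  6: from process_batch, line 15
  7: from audit_lot, line 31
  8: from pack_ledger, line 19
  9: from main, line 48
  10: from grade_run, line 35
A correct fix: line 37: replace `>` with `<`.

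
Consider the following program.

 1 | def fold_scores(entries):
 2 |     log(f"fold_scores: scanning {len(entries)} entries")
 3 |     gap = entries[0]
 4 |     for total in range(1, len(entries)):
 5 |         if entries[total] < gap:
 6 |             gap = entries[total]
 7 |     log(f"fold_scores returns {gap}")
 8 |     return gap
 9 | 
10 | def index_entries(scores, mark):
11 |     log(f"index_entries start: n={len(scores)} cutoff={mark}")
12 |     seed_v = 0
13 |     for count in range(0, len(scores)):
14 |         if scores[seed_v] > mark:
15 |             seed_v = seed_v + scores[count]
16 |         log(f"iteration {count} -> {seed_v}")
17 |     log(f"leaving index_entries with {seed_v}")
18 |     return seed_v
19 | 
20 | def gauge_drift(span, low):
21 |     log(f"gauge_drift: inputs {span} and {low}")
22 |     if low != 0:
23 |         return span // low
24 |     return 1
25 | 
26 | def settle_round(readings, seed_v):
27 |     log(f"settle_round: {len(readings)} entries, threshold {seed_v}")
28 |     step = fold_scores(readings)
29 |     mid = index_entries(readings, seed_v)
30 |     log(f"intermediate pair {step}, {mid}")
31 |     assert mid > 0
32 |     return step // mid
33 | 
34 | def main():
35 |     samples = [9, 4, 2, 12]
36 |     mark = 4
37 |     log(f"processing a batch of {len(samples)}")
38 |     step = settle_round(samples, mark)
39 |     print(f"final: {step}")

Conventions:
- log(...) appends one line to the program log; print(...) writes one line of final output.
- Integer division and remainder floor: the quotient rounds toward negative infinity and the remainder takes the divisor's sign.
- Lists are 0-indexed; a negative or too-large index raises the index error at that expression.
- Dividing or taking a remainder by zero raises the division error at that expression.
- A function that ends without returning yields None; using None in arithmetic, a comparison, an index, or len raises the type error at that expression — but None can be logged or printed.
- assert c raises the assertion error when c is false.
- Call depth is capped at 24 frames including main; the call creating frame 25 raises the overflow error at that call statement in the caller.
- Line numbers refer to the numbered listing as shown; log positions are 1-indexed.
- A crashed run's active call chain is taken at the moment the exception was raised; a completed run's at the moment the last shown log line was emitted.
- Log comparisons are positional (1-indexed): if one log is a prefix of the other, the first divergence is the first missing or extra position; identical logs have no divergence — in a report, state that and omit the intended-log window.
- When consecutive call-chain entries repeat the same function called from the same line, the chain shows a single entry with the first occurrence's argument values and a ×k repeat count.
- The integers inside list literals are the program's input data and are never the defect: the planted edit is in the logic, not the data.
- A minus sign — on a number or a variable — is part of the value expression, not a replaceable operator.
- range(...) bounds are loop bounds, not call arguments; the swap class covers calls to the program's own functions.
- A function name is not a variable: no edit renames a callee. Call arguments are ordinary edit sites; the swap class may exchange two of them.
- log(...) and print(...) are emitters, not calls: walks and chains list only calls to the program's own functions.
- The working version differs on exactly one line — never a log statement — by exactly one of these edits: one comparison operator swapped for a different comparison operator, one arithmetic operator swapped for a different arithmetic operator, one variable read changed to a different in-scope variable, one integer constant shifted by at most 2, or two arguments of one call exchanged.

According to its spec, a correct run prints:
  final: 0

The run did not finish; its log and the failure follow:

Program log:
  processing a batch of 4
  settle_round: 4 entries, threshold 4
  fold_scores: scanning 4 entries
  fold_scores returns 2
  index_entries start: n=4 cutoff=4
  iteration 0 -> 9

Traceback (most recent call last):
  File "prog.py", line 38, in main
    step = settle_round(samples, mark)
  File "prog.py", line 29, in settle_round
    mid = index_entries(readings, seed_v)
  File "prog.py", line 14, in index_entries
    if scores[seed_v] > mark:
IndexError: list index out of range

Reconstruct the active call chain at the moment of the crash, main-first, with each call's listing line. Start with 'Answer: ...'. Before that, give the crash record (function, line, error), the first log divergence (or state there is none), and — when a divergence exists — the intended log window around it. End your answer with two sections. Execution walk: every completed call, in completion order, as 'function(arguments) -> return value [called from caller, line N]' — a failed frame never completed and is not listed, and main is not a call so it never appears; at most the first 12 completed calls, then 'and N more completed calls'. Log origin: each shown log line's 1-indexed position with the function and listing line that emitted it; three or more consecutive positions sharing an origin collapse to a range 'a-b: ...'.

Answer: main -> settle_round (called at line 38) -> index_entries (called at line 29).
The tell: The shown log is a 6-line prefix of the intended one, whose next entry is 'iteration 1 -> 9'.
Crash: index_entries, line 14, IndexError.
First divergence: position 7; the shown log stops at 6 lines while the working version next logs 'iteration 1 -> 9'.
Intended log window:
  5: index_entries start: n=4 cutoff=4
  6: iteration 0 -> 9
  7: iteration 1 -> 9
  8: iteration 2 -> 9
Execution walk:
  fold_scores([9, 4, 2, 12]) -> 2  [called from settle_round, line 28]
Origin of each log line:
  1: from main, line 37
  2: from settle_round, line 27
  3: from fold_scores, line 2
  4: from fold_scores, line 7
  5: from index_entries, line 11
  6: from index_entries, line 16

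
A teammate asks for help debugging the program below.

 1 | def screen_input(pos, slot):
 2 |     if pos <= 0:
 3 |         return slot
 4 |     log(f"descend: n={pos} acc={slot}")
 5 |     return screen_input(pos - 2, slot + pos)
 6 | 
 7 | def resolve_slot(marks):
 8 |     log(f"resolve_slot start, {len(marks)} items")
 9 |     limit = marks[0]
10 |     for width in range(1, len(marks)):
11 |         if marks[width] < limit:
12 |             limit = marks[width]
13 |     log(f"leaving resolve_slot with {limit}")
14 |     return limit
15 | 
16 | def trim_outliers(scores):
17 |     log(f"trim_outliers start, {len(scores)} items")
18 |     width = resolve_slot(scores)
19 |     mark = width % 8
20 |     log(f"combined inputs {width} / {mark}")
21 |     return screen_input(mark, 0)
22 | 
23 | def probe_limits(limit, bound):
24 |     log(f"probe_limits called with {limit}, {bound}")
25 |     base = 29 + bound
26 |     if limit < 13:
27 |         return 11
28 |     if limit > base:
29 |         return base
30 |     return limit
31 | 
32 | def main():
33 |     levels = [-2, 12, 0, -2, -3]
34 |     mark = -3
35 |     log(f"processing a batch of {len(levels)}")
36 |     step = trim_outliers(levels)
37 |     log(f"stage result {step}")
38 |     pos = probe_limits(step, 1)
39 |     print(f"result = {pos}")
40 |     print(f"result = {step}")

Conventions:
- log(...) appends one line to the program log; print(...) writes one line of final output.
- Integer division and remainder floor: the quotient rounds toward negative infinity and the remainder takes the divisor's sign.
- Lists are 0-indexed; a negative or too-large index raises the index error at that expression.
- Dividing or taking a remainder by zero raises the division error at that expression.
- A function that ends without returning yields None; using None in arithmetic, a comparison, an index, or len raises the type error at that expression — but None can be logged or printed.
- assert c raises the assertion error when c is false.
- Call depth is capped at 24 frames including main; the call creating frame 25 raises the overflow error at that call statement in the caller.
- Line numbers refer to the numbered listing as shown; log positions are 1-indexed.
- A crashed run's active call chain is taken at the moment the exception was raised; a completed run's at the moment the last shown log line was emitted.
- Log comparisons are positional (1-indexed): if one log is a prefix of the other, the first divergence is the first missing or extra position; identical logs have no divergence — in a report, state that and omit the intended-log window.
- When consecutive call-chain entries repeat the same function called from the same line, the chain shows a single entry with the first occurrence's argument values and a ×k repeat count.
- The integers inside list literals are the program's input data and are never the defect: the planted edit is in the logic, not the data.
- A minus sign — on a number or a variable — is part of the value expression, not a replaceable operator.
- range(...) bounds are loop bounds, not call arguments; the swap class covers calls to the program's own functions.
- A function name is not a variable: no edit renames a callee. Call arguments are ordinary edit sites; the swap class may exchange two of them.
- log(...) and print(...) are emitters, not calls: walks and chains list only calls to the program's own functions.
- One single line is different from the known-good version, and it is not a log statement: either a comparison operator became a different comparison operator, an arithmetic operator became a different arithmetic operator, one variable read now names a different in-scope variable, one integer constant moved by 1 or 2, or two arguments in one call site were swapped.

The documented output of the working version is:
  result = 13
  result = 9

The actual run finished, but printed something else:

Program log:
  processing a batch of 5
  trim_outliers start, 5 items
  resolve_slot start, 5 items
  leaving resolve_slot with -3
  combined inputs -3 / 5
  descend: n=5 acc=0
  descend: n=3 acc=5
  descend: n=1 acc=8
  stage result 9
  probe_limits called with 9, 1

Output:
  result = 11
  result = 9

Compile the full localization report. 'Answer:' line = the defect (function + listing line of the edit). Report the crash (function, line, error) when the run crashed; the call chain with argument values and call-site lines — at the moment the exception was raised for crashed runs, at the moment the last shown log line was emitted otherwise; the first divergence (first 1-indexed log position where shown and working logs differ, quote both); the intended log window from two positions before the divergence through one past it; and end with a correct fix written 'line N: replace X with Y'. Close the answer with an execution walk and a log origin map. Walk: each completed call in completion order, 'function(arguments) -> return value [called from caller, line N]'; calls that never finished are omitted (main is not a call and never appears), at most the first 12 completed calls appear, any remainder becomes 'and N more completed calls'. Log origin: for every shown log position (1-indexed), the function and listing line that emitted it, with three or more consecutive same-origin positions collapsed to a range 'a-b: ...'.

Answer: the defect is in probe_limits at line 27.
The tell: The two runs log identically and part ways only at the printed values.
Call chain: main -> probe_limits(9, 1) (called at line 38).
First divergence: none; the two logs match at every position.
Execution walk:
  resolve_slot([-2, 12, 0, -2, -3]) -> -3  [called from trim_outliers, line 18]
  screen_input(-1, 9) -> 9  [called from screen_input, line 5]
  screen_input(1, 8) -> 9  [called from screen_input, line 5]
  screen_input(3, 5) -> 9  [called from screen_input, line 5]
  screen_input(5, 0) -> 9  [called from trim_outliers, line 21]
  trim_outliers([-2, 12, 0, -2, -3]) -> 9  [called from main, line 36]
  probe_limits(9, 1) -> 11  [called from main, line 38]
Log origin:
  1: from main, line 35
  2: from trim_outliers, line 17
  3: from resolve_slot, line 8
  4: from resolve_slot, line 13
  5: from trim_outliers, line 20
  6-8: from screen_input, line 4
  9: from main, line 37
  10: from probe_limits, line 24
A correct fix: line 27: replace `11` with `13`.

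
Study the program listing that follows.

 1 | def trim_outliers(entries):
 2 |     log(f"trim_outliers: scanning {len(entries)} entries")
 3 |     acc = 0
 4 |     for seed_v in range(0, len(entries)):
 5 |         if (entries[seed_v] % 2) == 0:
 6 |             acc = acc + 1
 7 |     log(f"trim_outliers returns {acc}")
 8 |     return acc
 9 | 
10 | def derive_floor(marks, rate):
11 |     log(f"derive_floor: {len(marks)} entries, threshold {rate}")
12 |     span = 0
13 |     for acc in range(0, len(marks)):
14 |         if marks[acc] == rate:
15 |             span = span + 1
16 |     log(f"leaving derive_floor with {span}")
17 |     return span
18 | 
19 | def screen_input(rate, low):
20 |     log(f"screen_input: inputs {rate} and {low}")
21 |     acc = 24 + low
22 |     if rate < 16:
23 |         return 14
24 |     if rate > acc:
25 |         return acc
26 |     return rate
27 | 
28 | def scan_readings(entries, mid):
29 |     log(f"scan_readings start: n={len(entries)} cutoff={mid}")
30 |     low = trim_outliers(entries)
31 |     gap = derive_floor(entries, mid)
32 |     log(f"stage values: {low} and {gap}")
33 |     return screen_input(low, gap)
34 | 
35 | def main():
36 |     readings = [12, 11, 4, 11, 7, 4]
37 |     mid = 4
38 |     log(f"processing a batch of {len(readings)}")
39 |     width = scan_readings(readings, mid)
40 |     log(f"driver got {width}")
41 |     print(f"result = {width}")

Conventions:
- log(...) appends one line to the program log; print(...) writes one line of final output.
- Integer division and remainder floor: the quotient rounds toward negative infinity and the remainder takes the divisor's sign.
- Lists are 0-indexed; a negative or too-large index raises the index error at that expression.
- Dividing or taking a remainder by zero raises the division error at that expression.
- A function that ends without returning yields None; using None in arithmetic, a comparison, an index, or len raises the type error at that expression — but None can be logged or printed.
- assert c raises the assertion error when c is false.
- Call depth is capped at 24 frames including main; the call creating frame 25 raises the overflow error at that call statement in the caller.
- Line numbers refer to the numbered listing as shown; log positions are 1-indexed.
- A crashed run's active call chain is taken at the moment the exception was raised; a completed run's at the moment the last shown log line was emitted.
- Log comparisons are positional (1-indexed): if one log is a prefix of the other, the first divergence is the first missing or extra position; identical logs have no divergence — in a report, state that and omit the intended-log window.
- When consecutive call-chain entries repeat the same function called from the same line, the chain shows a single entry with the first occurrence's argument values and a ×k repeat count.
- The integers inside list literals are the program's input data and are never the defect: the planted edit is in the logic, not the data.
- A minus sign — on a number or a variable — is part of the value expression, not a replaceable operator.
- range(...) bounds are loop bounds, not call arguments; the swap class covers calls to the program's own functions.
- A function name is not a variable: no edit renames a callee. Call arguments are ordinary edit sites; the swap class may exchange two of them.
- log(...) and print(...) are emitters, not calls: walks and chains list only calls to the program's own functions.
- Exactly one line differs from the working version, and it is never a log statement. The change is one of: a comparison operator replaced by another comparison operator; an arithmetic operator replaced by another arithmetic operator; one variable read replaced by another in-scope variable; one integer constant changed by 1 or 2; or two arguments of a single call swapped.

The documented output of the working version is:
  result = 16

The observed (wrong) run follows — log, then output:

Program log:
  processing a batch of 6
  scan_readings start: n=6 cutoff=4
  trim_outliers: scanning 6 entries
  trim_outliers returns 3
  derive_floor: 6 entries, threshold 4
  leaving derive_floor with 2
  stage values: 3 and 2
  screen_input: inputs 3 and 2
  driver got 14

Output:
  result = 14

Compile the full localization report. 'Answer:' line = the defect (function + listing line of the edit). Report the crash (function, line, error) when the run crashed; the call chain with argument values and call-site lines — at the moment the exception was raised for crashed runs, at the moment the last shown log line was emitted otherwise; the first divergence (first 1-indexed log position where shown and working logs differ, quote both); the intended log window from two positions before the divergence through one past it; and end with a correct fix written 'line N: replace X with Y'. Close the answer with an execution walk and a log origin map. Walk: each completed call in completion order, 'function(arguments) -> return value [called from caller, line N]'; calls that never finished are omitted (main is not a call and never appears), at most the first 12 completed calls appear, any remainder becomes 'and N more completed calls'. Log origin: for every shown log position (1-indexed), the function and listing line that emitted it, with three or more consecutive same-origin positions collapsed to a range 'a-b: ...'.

Answer: the defect is in screen_input at line 23.
Key fact: Position 9 is the first bad log line: 'driver got 14' should read 'driver got 16'.
Call chain: main.
First divergence: position 9; shown 'driver got 14' vs intended 'driver got 16'.
Intended log window:
  7: stage values: 3 and 2
  8: screen_input: inputs 3 and 2
  9: driver got 16
Execution walk:
  trim_outliers([12, 11, 4, 11, 7, 4]) -> 3  [called from scan_readings, line 30]
  derive_floor([12, 11, 4, 11, 7, 4], 4) -> 2  [called from scan_readings, line 31]
  screen_input(3, 2) -> 14  [called from scan_readings, line 33]
  scan_readings([12, 11, 4, 11, 7, 4], 4) -> 14  [called from main, line 39]
Log origin:
  1: logged in main at line 38
  2: logged in scan_readings at line 29
  3: logged in trim_outliers at line 2
  4: logged in trim_outliers at line 7
  5: logged in derive_floor at line 11
  6: logged in derive_floor at line 16
  7: logged in scan_readings at line 32
  8: logged in screen_input at line 20
  9: logged in main at line 40
A correct fix: line 23: replace `14` with `16`.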